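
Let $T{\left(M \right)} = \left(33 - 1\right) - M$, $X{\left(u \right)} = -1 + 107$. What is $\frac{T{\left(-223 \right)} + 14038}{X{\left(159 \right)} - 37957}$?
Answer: $- \frac{14293}{37851} \approx -0.37761$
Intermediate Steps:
$X{\left(u \right)} = 106$
$T{\left(M \right)} = 32 - M$
$\frac{T{\left(-223 \right)} + 14038}{X{\left(159 \right)} - 37957} = \frac{\left(32 - -223\right) + 14038}{106 - 37957} = \frac{\left(32 + 223\right) + 14038}{-37851} = \left(255 + 14038\right) \left(- \frac{1}{37851}\right) = 14293 \left(- \frac{1}{37851}\right) = - \frac{14293}{37851}$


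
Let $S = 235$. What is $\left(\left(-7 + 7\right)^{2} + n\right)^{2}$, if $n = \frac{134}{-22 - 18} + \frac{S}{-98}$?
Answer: $\frac{31730689}{960400} \approx 33.039$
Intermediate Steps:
$n = - \frac{5633}{980}$ ($n = \frac{134}{-22 - 18} + \frac{235}{-98} = \frac{134}{-40} + 235 \left(- \frac{1}{98}\right) = 134 \left(- \frac{1}{40}\right) - \frac{235}{98} = - \frac{67}{20} - \frac{235}{98} = - \frac{5633}{980} \approx -5.748$)
$\left(\left(-7 + 7\right)^{2} + n\right)^{2} = \left(\left(-7 + 7\right)^{2} - \frac{5633}{980}\right)^{2} = \left(0^{2} - \frac{5633}{980}\right)^{2} = \left(0 - \frac{5633}{980}\right)^{2} = \left(- \frac{5633}{980}\right)^{2} = \frac{31730689}{960400}$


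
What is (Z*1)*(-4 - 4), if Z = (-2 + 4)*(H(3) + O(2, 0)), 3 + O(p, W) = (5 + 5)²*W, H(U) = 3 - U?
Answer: 48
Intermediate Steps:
O(p, W) = -3 + 100*W (O(p, W) = -3 + (5 + 5)²*W = -3 + 10²*W = -3 + 100*W)
Z = -6 (Z = (-2 + 4)*((3 - 1*3) + (-3 + 100*0)) = 2*((3 - 3) + (-3 + 0)) = 2*(0 - 3) = 2*(-3) = -6)
(Z*1)*(-4 - 4) = (-6*1)*(-4 - 4) = -6*(-8) = 48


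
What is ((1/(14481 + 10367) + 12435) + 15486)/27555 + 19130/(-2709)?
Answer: -3739534223273/618272035920 ≈ -6.0484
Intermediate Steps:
((1/(14481 + 10367) + 12435) + 15486)/27555 + 19130/(-2709) = ((1/24848 + 12435) + 15486)*(1/27555) + 19130*(-1/2709) = ((1/24848 + 12435) + 15486)*(1/27555) - 19130/2709 = (308984881/24848 + 15486)*(1/27555) - 19130/2709 = (693781009/24848)*(1/27555) - 19130/2709 = 693781009/684686640 - 19130/2709 = -3739534223273/618272035920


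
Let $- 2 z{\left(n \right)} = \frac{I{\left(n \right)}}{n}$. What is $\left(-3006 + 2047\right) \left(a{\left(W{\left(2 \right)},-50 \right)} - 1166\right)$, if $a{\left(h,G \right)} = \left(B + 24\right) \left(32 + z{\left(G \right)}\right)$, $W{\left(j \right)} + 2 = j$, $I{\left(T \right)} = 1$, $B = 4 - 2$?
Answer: $\frac{16002833}{50} \approx 3.2006 \cdot 10^{5}$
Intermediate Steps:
$B = 2$
$z{\left(n \right)} = - \frac{1}{2 n}$ ($z{\left(n \right)} = - \frac{1 \frac{1}{n}}{2} = - \frac{1}{2 n}$)
$W{\left(j \right)} = -2 + j$
$a{\left(h,G \right)} = 832 - \frac{13}{G}$ ($a{\left(h,G \right)} = \left(2 + 24\right) \left(32 - \frac{1}{2 G}\right) = 26 \left(32 - \frac{1}{2 G}\right) = 832 - \frac{13}{G}$)
$\left(-3006 + 2047\right) \left(a{\left(W{\left(2 \right)},-50 \right)} - 1166\right) = \left(-3006 + 2047\right) \left(\left(832 - \frac{13}{-50}\right) - 1166\right) = - 959 \left(\left(832 - - \frac{13}{50}\right) - 1166\right) = - 959 \left(\left(832 + \frac{13}{50}\right) - 1166\right) = - 959 \left(\frac{41613}{50} - 1166\right) = \left(-959\right) \left(- \frac{16687}{50}\right) = \frac{16002833}{50}$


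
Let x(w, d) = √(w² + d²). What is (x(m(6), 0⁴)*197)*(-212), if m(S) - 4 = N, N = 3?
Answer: -292348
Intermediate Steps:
m(S) = 7 (m(S) = 4 + 3 = 7)
x(w, d) = √(d² + w²)
(x(m(6), 0⁴)*197)*(-212) = (√((0⁴)² + 7²)*197)*(-212) = (√(0² + 49)*197)*(-212) = (√(0 + 49)*197)*(-212) = (√49*197)*(-212) = (7*197)*(-212) = 1379*(-212) = -292348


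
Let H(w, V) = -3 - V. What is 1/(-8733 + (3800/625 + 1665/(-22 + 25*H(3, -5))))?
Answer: -700/6067219 ≈ -0.00011537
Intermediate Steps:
1/(-8733 + (3800/625 + 1665/(-22 + 25*H(3, -5)))) = 1/(-8733 + (3800/625 + 1665/(-22 + 25*(-3 - 1*(-5))))) = 1/(-8733 + (3800*(1/625) + 1665/(-22 + 25*(-3 + 5)))) = 1/(-8733 + (152/25 + 1665/(-22 + 25*2))) = 1/(-8733 + (152/25 + 1665/(-22 + 50))) = 1/(-8733 + (152/25 + 1665/28)) = 1/(-8733 + 45881/700) = 1/(-6067219/700) = -700/6067219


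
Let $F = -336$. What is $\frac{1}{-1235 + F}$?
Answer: $- \frac{1}{1571} \approx -0.00063654$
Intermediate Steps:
$\frac{1}{-1235 + F} = \frac{1}{-1235 - 336} = \frac{1}{-1571} = - \frac{1}{1571}$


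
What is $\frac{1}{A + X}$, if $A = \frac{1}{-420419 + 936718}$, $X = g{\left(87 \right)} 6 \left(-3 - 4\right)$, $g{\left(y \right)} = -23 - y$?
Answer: $\frac{516299}{2385301381} \approx 0.00021645$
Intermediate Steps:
$X = 4620$ ($X = \left(-23 - 87\right) 6 \left(-3 - 4\right) = \left(-23 - 87\right) 6 \left(-7\right) = \left(-110\right) \left(-42\right) = 4620$)
$A = \frac{1}{516299} \approx 1.9369 \cdot 10^{-6}$
$\frac{1}{A + X} = \frac{1}{\frac{1}{516299} + 4620} = \frac{1}{\frac{2385301381}{516299}} = \frac{516299}{2385301381}$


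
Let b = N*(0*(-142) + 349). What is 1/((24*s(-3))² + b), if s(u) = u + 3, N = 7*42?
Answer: 1/102606 ≈ 9.7460e-6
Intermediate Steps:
N = 294
s(u) = 3 + u
b = 102606 (b = 294*(0*(-142) + 349) = 294*(0 + 349) = 294*349 = 102606)
1/((24*s(-3))² + b) = 1/((24*(3 - 3))² + 102606) = 1/((24*0)² + 102606) = 1/(0² + 102606) = 1/(0 + 102606) = 1/102606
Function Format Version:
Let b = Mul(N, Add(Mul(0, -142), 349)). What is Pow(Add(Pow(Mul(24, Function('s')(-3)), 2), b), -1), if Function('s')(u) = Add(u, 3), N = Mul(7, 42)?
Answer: Rational(1, 102606) ≈ 9.7460e-6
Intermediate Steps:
N = 294
Function('s')(u) = Add(3, u)
b = 102606 (b = Mul(294, Add(Mul(0, -142), 349)) = Mul(294, Add(0, 349)) = Mul(294, 349) = 102606)
Pow(Add(Pow(Mul(24, Function('s')(-3)), 2), b), -1) = Pow(Add(Pow(Mul(24, Add(3, -3)), 2), 102606), -1) = Pow(Add(Pow(Mul(24, 0), 2), 102606), -1) = Pow(Add(Pow(0, 2), 102606), -1) = Pow(Add(0, 102606), -1) = Pow(102606, -1) = Rational(1, 102606)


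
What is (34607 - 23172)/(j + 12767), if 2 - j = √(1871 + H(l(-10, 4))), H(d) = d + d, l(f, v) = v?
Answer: 146013515/163045482 + 11435*√1879/163045482 ≈ 0.89858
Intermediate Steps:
H(d) = 2*d
j = 2 - √1879 (j = 2 - √(1871 + 2*4) = 2 - √(1871 + 8) = 2 - √1879 ≈ -41.347)
(34607 - 23172)/(j + 12767) = (34607 - 23172)/((2 - √1879) + 12767) = 11435/(12769 - √1879)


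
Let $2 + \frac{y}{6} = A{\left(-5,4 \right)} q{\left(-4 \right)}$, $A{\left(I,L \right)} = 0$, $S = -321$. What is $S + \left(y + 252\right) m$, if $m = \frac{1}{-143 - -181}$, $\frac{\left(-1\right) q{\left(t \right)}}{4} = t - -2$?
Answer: $- \frac{5979}{19} \approx -314.68$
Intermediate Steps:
$q{\left(t \right)} = -8 - 4 t$ ($q{\left(t \right)} = - 4 \left(t - -2\right) = - 4 \left(t + 2\right) = - 4 \left(2 + t\right) = -8 - 4 t$)
$m = \frac{1}{38}$ ($m = \frac{1}{-143 + 181} = \frac{1}{38} \approx 0.026316$)
$y = -12$ ($y = -12 + 6 \cdot 0 \left(-8 - -16\right) = -12 + 6 \cdot 0 \left(-8 + 16\right) = -12 + 6 \cdot 0 \cdot 8 = -12 + 6 \cdot 0 = -12 + 0 = -12$)
$S + \left(y + 252\right) m = -321 + \left(-12 + 252\right) \frac{1}{38} = -321 + 240 \cdot \frac{1}{38} = -321 + \frac{120}{19} = - \frac{5979}{19}$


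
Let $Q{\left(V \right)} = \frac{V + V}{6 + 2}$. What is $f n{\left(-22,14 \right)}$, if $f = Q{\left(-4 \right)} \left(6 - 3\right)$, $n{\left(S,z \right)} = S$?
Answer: $66$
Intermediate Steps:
$Q{\left(V \right)} = \frac{V}{4}$ ($Q{\left(V \right)} = \frac{2 V}{8} = 2 V \frac{1}{8} = \frac{V}{4}$)
$f = -3$ ($f = \frac{1}{4} \left(-4\right) \left(6 - 3\right) = \left(-1\right) 3 = -3$)
$f n{\left(-22,14 \right)} = \left(-3\right) \left(-22\right) = 66$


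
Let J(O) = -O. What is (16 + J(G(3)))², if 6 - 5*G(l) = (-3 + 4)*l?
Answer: 5929/25 ≈ 237.16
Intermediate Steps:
G(l) = 6/5 - l/5 (G(l) = 6/5 - (-3 + 4)*l/5 = 6/5 - l/5)
(16 + J(G(3)))² = (16 - (6/5 - ⅕*3))² = (16 - (6/5 - ⅗))² = (16 - 1*⅗)² = (16 - ⅗)² = (77/5)² = 5929/25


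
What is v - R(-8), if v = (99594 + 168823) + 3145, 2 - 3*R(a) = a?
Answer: 814676/3 ≈ 2.7156e+5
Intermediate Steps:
R(a) = ⅔ - a/3
v = 271562 (v = 268417 + 3145 = 271562)
v - R(-8) = 271562 - (⅔ - ⅓*(-8)) = 271562 - (⅔ + 8/3) = 271562 - 1*10/3 = 271562 - 10/3 = 814676/3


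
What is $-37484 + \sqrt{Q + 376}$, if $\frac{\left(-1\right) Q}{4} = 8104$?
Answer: $-37484 + 6 i \sqrt{890} \approx -37484.0 + 179.0 i$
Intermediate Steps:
$Q = -32416$ ($Q = \left(-4\right) 8104 = -32416$)
$-37484 + \sqrt{Q + 376} = -37484 + \sqrt{-32416 + 376} = -37484 + \sqrt{-32040} = -37484 + 6 i \sqrt{890}$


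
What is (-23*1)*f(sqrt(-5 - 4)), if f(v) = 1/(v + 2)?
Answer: -46/13 + 69*I/13 ≈ -3.5385 + 5.3077*I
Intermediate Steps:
f(v) = 1/(2 + v)
(-23*1)*f(sqrt(-5 - 4)) = (-23*1)/(2 + sqrt(-5 - 4)) = -23/(2 + sqrt(-9)) = -23*(2 - 3*I)/13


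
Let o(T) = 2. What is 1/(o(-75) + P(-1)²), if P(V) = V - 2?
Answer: 1/11 ≈ 0.090909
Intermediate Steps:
P(V) = -2 + V
1/(o(-75) + P(-1)²) = 1/(2 + (-2 - 1)²) = 1/(2 + (-3)²) = 1/(2 + 9) = 1/11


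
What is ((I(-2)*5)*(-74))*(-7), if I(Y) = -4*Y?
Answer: 20720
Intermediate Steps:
((I(-2)*5)*(-74))*(-7) = ((-4*(-2)*5)*(-74))*(-7) = ((8*5)*(-74))*(-7) = (40*(-74))*(-7) = -2960*(-7) = 20720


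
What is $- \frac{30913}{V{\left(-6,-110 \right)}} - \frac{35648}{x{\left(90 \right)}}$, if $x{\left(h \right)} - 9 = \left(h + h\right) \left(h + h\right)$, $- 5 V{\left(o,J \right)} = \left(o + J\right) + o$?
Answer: $- \frac{5013646141}{3953898} \approx -1268.0$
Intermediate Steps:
$V{\left(o,J \right)} = - \frac{2 o}{5} - \frac{J}{5}$ ($V{\left(o,J \right)} = - \frac{\left(o + J\right) + o}{5} = - \frac{\left(J + o\right) + o}{5} = - \frac{J + 2 o}{5} = - \frac{2 o}{5} - \frac{J}{5}$)
$x{\left(h \right)} = 9 + 4 h^{2}$ ($x{\left(h \right)} = 9 + \left(h + h\right) \left(h + h\right) = 9 + 2 h 2 h = 9 + 4 h^{2}$)
$- \frac{30913}{V{\left(-6,-110 \right)}} - \frac{35648}{x{\left(90 \right)}} = - \frac{30913}{\left(- \frac{2}{5}\right) \left(-6\right) - -22} - \frac{35648}{9 + 4 \cdot 90^{2}} = - \frac{30913}{\frac{12}{5} + 22} - \frac{35648}{9 + 4 \cdot 8100} = - \frac{30913}{\frac{122}{5}} - \frac{35648}{9 + 32400} = \left(-30913\right) \frac{5}{122} - \frac{35648}{32409} = - \frac{154565}{122} - \frac{35648}{32409} = - \frac{5013646141}{3953898}$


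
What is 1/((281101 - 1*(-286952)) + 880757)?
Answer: 1/1448810 ≈ 6.9022e-7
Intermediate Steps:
1/((281101 - 1*(-286952)) + 880757) = 1/((281101 + 286952) + 880757) = 1/(568053 + 880757) = 1/1448810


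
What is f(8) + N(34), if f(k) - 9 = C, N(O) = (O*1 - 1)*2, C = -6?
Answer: 69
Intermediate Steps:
N(O) = -2 + 2*O (N(O) = (O - 1)*2 = (-1 + O)*2 = -2 + 2*O)
f(k) = 3 (f(k) = 9 - 6 = 3)
f(8) + N(34) = 3 + (-2 + 2*34) = 3 + (-2 + 68) = 3 + 66 = 69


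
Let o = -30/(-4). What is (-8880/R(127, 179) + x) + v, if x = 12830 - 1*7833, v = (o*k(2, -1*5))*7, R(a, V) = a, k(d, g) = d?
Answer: 639074/127 ≈ 5032.1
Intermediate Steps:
o = 15/2 (o = -30*(-1/4) = 15/2 ≈ 7.5000)
v = 105 (v = ((15/2)*2)*7 = 15*7 = 105)
x = 4997 (x = 12830 - 7833 = 4997)
(-8880/R(127, 179) + x) + v = (-8880/127 + 4997) + 105 = 625739/127 + 105 = 639074/127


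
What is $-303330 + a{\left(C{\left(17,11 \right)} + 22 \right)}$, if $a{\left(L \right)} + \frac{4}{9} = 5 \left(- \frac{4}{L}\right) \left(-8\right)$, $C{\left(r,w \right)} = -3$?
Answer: $- \frac{51868066}{171} \approx -3.0332 \cdot 10^{5}$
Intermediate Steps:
$a{\left(L \right)} = - \frac{4}{9} + \frac{160}{L}$ ($a{\left(L \right)} = - \frac{4}{9} + 5 \left(- \frac{4}{L}\right) \left(-8\right) = - \frac{4}{9} + - \frac{20}{L} \left(-8\right) = - \frac{4}{9} + \frac{160}{L}$)
$-303330 + a{\left(C{\left(17,11 \right)} + 22 \right)} = -303330 - \left(\frac{4}{9} - \frac{160}{-3 + 22}\right) = -303330 - \left(\frac{4}{9} - \frac{160}{19}\right) = -303330 + \left(- \frac{4}{9} + 160 \cdot \frac{1}{19}\right) = -303330 + \left(- \frac{4}{9} + \frac{160}{19}\right) = -303330 + \frac{1364}{171} = - \frac{51868066}{171}$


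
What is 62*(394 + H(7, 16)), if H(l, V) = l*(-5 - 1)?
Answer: 21824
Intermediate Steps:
H(l, V) = -6*l (H(l, V) = l*(-6) = -6*l)
62*(394 + H(7, 16)) = 62*(394 - 6*7) = 62*(394 - 42) = 62*352 = 21824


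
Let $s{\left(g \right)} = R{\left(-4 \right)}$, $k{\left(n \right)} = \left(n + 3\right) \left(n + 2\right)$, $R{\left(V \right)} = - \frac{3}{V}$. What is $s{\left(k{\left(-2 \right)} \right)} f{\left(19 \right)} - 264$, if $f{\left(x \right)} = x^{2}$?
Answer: $\frac{27}{4} \approx 6.75$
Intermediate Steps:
$k{\left(n \right)} = \left(2 + n\right) \left(3 + n\right)$ ($k{\left(n \right)} = \left(3 + n\right) \left(2 + n\right) = \left(2 + n\right) \left(3 + n\right)$)
$s{\left(g \right)} = \frac{3}{4}$ ($s{\left(g \right)} = - \frac{3}{-4} = \left(-3\right) \left(- \frac{1}{4}\right) = \frac{3}{4}$)
$s{\left(k{\left(-2 \right)} \right)} f{\left(19 \right)} - 264 = \frac{3 \cdot 19^{2}}{4} - 264 = \frac{3}{4} \cdot 361 - 264 = \frac{1083}{4} - 264 = \frac{27}{4}$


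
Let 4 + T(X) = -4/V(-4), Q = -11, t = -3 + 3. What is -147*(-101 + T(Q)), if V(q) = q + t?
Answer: 15288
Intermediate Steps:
t = 0
V(q) = q (V(q) = q + 0 = q)
T(X) = -3 (T(X) = -4 - 4/(-4) = -4 - 4*(-¼) = -4 + 1 = -3)
-147*(-101 + T(Q)) = -147*(-101 - 3) = -147*(-104) = 15288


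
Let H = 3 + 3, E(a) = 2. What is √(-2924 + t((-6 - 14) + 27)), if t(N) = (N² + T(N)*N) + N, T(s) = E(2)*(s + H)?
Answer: I*√2686 ≈ 51.827*I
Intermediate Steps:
H = 6
T(s) = 12 + 2*s (T(s) = 2*(s + 6) = 2*(6 + s) = 12 + 2*s)
t(N) = N + N² + N*(12 + 2*N) (t(N) = (N² + (12 + 2*N)*N) + N = (N² + N*(12 + 2*N)) + N = N + N² + N*(12 + 2*N))
√(-2924 + t((-6 - 14) + 27)) = √(-2924 + ((-6 - 14) + 27)*(13 + 3*((-6 - 14) + 27))) = √(-2924 + (-20 + 27)*(13 + 3*(-20 + 27))) = √(-2924 + 7*(13 + 3*7)) = √(-2924 + 7*(13 + 21)) = √(-2924 + 7*34) = √(-2924 + 238) = √(-2686) = I*√2686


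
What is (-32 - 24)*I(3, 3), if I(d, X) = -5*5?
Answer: 1400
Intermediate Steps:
I(d, X) = -25
(-32 - 24)*I(3, 3) = (-32 - 24)*(-25) = -56*(-25) = 1400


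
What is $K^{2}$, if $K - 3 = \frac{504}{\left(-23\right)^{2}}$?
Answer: $\frac{4372281}{279841} \approx 15.624$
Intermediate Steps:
$K = \frac{2091}{529}$ ($K = 3 + \frac{504}{\left(-23\right)^{2}} = 3 + \frac{504}{529} = \frac{2091}{529} \approx 3.9527$)
$K^{2} = \left(\frac{2091}{529}\right)^{2} = \frac{4372281}{279841}$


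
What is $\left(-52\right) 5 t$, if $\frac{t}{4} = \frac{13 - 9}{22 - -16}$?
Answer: $- \frac{2080}{19} \approx -109.47$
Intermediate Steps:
$t = \frac{8}{19}$ ($t = 4 \frac{13 - 9}{22 - -16} = 4 \frac{4}{22 + 16} = 4 \cdot \frac{4}{38} = 4 \cdot 4 \cdot \frac{1}{38} = 4 \cdot \frac{2}{19} = \frac{8}{19} \approx 0.42105$)
$\left(-52\right) 5 t = \left(-52\right) 5 \cdot \frac{8}{19} = \left(-260\right) \frac{8}{19} = - \frac{2080}{19}$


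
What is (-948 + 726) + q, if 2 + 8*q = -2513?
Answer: -4291/8 ≈ -536.38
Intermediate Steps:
q = -2515/8 (q = -¼ + (⅛)*(-2513) = -¼ - 2513/8 = -2515/8 ≈ -314.38)
(-948 + 726) + q = (-948 + 726) - 2515/8 = -222 - 2515/8 = -4291/8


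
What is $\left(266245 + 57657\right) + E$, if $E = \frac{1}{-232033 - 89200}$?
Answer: $\frac{104048011165}{321233} \approx 3.239 \cdot 10^{5}$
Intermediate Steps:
$E = - \frac{1}{321233}$ ($E = \frac{1}{-321233} = - \frac{1}{321233} \approx -3.113 \cdot 10^{-6}$)
$\left(266245 + 57657\right) + E = \left(266245 + 57657\right) - \frac{1}{321233} = 323902 - \frac{1}{321233} = \frac{104048011165}{321233}$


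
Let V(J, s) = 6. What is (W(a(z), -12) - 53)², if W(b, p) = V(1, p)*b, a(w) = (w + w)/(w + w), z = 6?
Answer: 2209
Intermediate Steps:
a(w) = 1 (a(w) = (2*w)/((2*w)) = (2*w)*(1/(2*w)) = 1)
W(b, p) = 6*b
(W(a(z), -12) - 53)² = (6*1 - 53)² = (6 - 53)² = (-47)² = 2209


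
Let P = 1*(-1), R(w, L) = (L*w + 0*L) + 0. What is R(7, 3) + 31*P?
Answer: -10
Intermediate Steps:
R(w, L) = L*w (R(w, L) = (L*w + 0) + 0 = L*w + 0 = L*w)
P = -1
R(7, 3) + 31*P = 3*7 + 31*(-1) = 21 - 31 = -10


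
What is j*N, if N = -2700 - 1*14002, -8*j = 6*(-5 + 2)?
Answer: -75159/2 ≈ -37580.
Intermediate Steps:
j = 9/4 (j = -3*(-5 + 2)/4 = -3*(-3)/4 = -⅛*(-18) = 9/4 ≈ 2.2500)
N = -16702 (N = -2700 - 14002 = -16702)
j*N = (9/4)*(-16702) = -75159/2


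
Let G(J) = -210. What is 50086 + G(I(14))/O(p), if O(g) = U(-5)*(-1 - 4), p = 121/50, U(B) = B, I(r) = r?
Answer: 250388/5 ≈ 50078.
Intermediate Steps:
p = 121/50 (p = 121*(1/50) = 121/50 ≈ 2.4200)
O(g) = 25 (O(g) = -5*(-1 - 4) = -5*(-5) = 25)
50086 + G(I(14))/O(p) = 50086 - 210/25 = 50086 - 210*1/25 = 50086 - 42/5 = 250388/5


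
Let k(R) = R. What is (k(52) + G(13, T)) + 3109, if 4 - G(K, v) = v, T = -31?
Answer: 3196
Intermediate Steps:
G(K, v) = 4 - v
(k(52) + G(13, T)) + 3109 = (52 + (4 - 1*(-31))) + 3109 = (52 + (4 + 31)) + 3109 = (52 + 35) + 3109 = 87 + 3109 = 3196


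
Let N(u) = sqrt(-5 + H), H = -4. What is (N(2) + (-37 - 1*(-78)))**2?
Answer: 1672 + 246*I ≈ 1672.0 + 246.0*I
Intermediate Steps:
N(u) = 3*I (N(u) = sqrt(-5 - 4) = sqrt(-9) = 3*I)
(N(2) + (-37 - 1*(-78)))**2 = (3*I + (-37 - 1*(-78)))**2 = (3*I + (-37 + 78))**2 = (3*I + 41)**2 = (41 + 3*I)**2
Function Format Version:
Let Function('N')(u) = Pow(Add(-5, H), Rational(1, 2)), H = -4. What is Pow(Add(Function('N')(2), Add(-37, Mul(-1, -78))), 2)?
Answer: Add(1672, Mul(246, I)) ≈ Add(1672.0, Mul(246.00, I))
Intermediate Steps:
Function('N')(u) = Mul(3, I) (Function('N')(u) = Pow(Add(-5, -4), Rational(1, 2)) = Pow(-9, Rational(1, 2)) = Mul(3, I))
Pow(Add(Function('N')(2), Add(-37, Mul(-1, -78))), 2) = Pow(Add(Mul(3, I), Add(-37, Mul(-1, -78))), 2) = Pow(Add(Mul(3, I), Add(-37, 78)), 2) = Pow(Add(Mul(3, I), 41), 2) = Pow(Add(41, Mul(3, I)), 2)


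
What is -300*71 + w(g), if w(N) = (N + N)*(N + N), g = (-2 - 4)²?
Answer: -16116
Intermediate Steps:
g = 36 (g = (-6)² = 36)
w(N) = 4*N² (w(N) = (2*N)*(2*N) = 4*N²)
-300*71 + w(g) = -300*71 + 4*36² = -21300 + 4*1296 = -21300 + 5184 = -16116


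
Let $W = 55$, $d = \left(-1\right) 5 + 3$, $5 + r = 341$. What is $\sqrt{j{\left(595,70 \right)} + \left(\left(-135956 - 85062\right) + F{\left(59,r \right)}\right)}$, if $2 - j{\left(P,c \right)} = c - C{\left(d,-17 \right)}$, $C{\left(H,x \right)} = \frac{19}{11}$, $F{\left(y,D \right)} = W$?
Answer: $\frac{i \sqrt{26744542}}{11} \approx 470.14 i$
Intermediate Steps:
$r = 336$ ($r = -5 + 341 = 336$)
$d = -2$ ($d = -5 + 3 = -2$)
$F{\left(y,D \right)} = 55$
$C{\left(H,x \right)} = \frac{19}{11}$ ($C{\left(H,x \right)} = 19 \cdot \frac{1}{11} = \frac{19}{11}$)
$j{\left(P,c \right)} = \frac{41}{11} - c$ ($j{\left(P,c \right)} = 2 - \left(c - \frac{19}{11}\right) = 2 - \left(- \frac{19}{11} + c\right) = \frac{41}{11} - c$)
$\sqrt{j{\left(595,70 \right)} + \left(\left(-135956 - 85062\right) + F{\left(59,r \right)}\right)} = \sqrt{\left(\frac{41}{11} - 70\right) + \left(\left(-135956 - 85062\right) + 55\right)} = \sqrt{\left(\frac{41}{11} - 70\right) + \left(-221018 + 55\right)} = \sqrt{- \frac{729}{11} - 220963} = \sqrt{- \frac{2431322}{11}} = \frac{i \sqrt{26744542}}{11}$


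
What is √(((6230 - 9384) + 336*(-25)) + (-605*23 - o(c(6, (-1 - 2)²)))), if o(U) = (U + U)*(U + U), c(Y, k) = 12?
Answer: I*√26045 ≈ 161.38*I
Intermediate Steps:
o(U) = 4*U² (o(U) = (2*U)*(2*U) = 4*U²)
√(((6230 - 9384) + 336*(-25)) + (-605*23 - o(c(6, (-1 - 2)²)))) = √(((6230 - 9384) + 336*(-25)) + (-605*23 - 4*12²)) = √((-3154 - 8400) + (-13915 - 4*144)) = √(-11554 + (-13915 - 1*576)) = √(-11554 + (-13915 - 576)) = √(-11554 - 14491) = √(-26045) = I*√26045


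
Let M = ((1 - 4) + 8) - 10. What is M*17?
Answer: -85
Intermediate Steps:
M = -5 (M = (-3 + 8) - 10 = 5 - 10 = -5)
M*17 = -5*17 = -85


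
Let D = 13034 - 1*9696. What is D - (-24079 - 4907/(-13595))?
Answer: 372729208/13595 ≈ 27417.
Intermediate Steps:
D = 3338 (D = 13034 - 9696 = 3338)
D - (-24079 - 4907/(-13595)) = 3338 - (-24079 - 4907/(-13595)) = 3338 - (-24079 - 4907*(-1)/13595) = 3338 - (-24079 - 1*(-4907/13595)) = 3338 - (-24079 + 4907/13595) = 3338 - 1*(-327349098/13595) = 3338 + 327349098/13595 = 372729208/13595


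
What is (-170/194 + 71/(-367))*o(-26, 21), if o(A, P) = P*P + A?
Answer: -15804030/35599 ≈ -443.95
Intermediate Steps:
o(A, P) = A + P² (o(A, P) = P² + A = A + P²)
(-170/194 + 71/(-367))*o(-26, 21) = (-170/194 + 71/(-367))*(-26 + 21²) = (-170*1/194 + 71*(-1/367))*(-26 + 441) = (-85/97 - 71/367)*415 = -38082/35599*415 = -15804030/35599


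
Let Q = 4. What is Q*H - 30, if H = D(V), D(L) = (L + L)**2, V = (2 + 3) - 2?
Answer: 114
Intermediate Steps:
V = 3 (V = 5 - 2 = 3)
D(L) = 4*L**2 (D(L) = (2*L)**2 = 4*L**2)
H = 36 (H = 4*3**2 = 4*9 = 36)
Q*H - 30 = 4*36 - 30 = 144 - 30 = 114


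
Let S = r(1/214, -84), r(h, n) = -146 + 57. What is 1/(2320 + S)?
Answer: 1/2231 ≈ 0.00044823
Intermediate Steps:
r(h, n) = -89
S = -89
1/(2320 + S) = 1/(2320 - 89) = 1/2231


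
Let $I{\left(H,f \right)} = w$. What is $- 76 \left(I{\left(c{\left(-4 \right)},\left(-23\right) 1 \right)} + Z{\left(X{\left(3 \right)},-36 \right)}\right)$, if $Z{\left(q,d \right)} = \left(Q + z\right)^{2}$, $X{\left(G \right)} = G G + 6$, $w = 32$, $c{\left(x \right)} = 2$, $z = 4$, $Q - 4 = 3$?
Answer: $-11628$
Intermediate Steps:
$Q = 7$ ($Q = 4 + 3 = 7$)
$X{\left(G \right)} = 6 + G^{2}$ ($X{\left(G \right)} = G^{2} + 6 = 6 + G^{2}$)
$I{\left(H,f \right)} = 32$
$Z{\left(q,d \right)} = 121$ ($Z{\left(q,d \right)} = \left(7 + 4\right)^{2} = 11^{2} = 121$)
$- 76 \left(I{\left(c{\left(-4 \right)},\left(-23\right) 1 \right)} + Z{\left(X{\left(3 \right)},-36 \right)}\right) = - 76 \left(32 + 121\right) = \left(-76\right) 153 = -11628$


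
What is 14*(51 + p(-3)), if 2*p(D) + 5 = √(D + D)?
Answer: 679 + 7*I*√6 ≈ 679.0 + 17.146*I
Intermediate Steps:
p(D) = -5/2 + √2*√D/2 (p(D) = -5/2 + √(D + D)/2 = -5/2 + √(2*D)/2 = -5/2 + (√2*√D)/2 = -5/2 + √2*√D/2)
14*(51 + p(-3)) = 14*(51 + (-5/2 + √2*√(-3)/2)) = 14*(51 + (-5/2 + √2*(I*√3)/2)) = 14*(51 + (-5/2 + I*√6/2)) = 14*(97/2 + I*√6/2) = 679 + 7*I*√6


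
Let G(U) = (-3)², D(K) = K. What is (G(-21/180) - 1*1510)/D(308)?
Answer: -1501/308 ≈ -4.8734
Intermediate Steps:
G(U) = 9
(G(-21/180) - 1*1510)/D(308) = (9 - 1*1510)/308 = (9 - 1510)*(1/308) = -1501*1/308 = -1501/308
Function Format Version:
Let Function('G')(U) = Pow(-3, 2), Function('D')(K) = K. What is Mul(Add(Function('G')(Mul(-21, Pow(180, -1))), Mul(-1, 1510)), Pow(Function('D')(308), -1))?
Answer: Rational(-1501, 308) ≈ -4.8734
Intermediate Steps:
Function('G')(U) = 9
Mul(Add(Function('G')(Mul(-21, Pow(180, -1))), Mul(-1, 1510)), Pow(Function('D')(308), -1)) = Mul(Add(9, Mul(-1, 1510)), Pow(308, -1)) = Mul(Add(9, -1510), Rational(1, 308)) = Mul(-1501, Rational(1, 308)) = Rational(-1501, 308)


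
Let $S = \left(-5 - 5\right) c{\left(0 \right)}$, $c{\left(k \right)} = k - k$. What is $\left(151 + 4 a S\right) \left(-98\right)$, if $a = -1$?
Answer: $-14798$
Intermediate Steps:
$c{\left(k \right)} = 0$
$S = 0$ ($S = \left(-5 - 5\right) 0 = \left(-10\right) 0 = 0$)
$\left(151 + 4 a S\right) \left(-98\right) = \left(151 + 4 \left(-1\right) 0\right) \left(-98\right) = \left(151 - 0\right) \left(-98\right) = \left(151 + 0\right) \left(-98\right) = 151 \left(-98\right) = -14798$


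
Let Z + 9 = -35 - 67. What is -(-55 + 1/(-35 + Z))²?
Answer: -64496961/21316 ≈ -3025.8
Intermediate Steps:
Z = -111 (Z = -9 + (-35 - 67) = -9 - 102 = -111)
-(-55 + 1/(-35 + Z))² = -(-55 + 1/(-35 - 111))² = -(-55 + 1/(-146))² = -(-55 - 1/146)² = -(-8031/146)² = -1*64496961/21316 = -64496961/21316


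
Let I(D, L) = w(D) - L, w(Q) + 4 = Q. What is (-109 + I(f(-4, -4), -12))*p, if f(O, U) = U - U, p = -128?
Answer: 12928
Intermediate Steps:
w(Q) = -4 + Q
f(O, U) = 0
I(D, L) = -4 + D - L (I(D, L) = (-4 + D) - L = -4 + D - L)
(-109 + I(f(-4, -4), -12))*p = (-109 + (-4 + 0 - 1*(-12)))*(-128) = (-109 + (-4 + 0 + 12))*(-128) = (-109 + 8)*(-128) = -101*(-128) = 12928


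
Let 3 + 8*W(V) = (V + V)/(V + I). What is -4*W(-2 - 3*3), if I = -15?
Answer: 14/13 ≈ 1.0769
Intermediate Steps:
W(V) = -3/8 + V/(4*(-15 + V)) (W(V) = -3/8 + ((V + V)/(V - 15))/8 = -3/8 + ((2*V)/(-15 + V))/8 = -3/8 + (2*V/(-15 + V))/8 = -3/8 + V/(4*(-15 + V)))
-4*W(-2 - 3*3) = -(45 - (-2 - 3*3))/(2*(-15 + (-2 - 3*3))) = -(45 - (-2 - 9))/(2*(-15 + (-2 - 9))) = -(45 - 1*(-11))/(2*(-15 - 11)) = -(45 + 11)/(2*(-26)) = -(-1)*56/(2*26) = -4*(-7/26) = 14/13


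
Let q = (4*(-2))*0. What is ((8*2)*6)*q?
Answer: 0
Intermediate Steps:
q = 0 (q = -8*0 = 0)
((8*2)*6)*q = ((8*2)*6)*0 = (16*6)*0 = 96*0 = 0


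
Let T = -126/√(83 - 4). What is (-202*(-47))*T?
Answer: -1196244*√79/79 ≈ -1.3459e+5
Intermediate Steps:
T = -126*√79/79 ≈ -14.176
(-202*(-47))*T = (-202*(-47))*(-126*√79/79) = 9494*(-126*√79/79) = -1196244*√79/79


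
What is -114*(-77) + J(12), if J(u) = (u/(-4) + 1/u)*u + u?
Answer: 8755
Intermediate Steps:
J(u) = u + u*(1/u - u/4) (J(u) = (u*(-¼) + 1/u)*u + u = (-u/4 + 1/u)*u + u = (1/u - u/4)*u + u = u*(1/u - u/4) + u = u + u*(1/u - u/4))
-114*(-77) + J(12) = -114*(-77) + (1 + 12 - ¼*12²) = 8778 + (1 + 12 - ¼*144) = 8778 + (1 + 12 - 36) = 8778 - 23 = 8755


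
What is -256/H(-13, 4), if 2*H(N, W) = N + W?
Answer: 512/9 ≈ 56.889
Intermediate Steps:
H(N, W) = N/2 + W/2 (H(N, W) = (N + W)/2 = N/2 + W/2)
-256/H(-13, 4) = -256/((1/2)*(-13) + (1/2)*4) = -256/(-13/2 + 2) = -256/(-9/2) = -256*(-2/9) = 512/9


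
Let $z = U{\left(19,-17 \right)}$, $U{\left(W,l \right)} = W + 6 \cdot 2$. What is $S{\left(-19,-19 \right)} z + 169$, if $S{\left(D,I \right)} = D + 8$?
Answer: $-172$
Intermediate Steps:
$U{\left(W,l \right)} = 12 + W$ ($U{\left(W,l \right)} = W + 12 = 12 + W$)
$z = 31$ ($z = 12 + 19 = 31$)
$S{\left(D,I \right)} = 8 + D$
$S{\left(-19,-19 \right)} z + 169 = \left(8 - 19\right) 31 + 169 = \left(-11\right) 31 + 169 = -341 + 169 = -172$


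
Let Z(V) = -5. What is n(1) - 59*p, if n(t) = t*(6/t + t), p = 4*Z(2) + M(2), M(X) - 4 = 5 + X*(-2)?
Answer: 892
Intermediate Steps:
M(X) = 9 - 2*X (M(X) = 4 + (5 + X*(-2)) = 4 + (5 - 2*X) = 9 - 2*X)
p = -15 (p = 4*(-5) + (9 - 2*2) = -20 + (9 - 4) = -20 + 5 = -15)
n(t) = t*(t + 6/t)
n(1) - 59*p = (6 + 1²) - 59*(-15) = (6 + 1) + 885 = 7 + 885 = 892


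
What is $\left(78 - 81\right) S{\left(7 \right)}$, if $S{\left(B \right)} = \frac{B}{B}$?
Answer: $-3$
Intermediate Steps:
$S{\left(B \right)} = 1$
$\left(78 - 81\right) S{\left(7 \right)} = \left(78 - 81\right) 1 = \left(-3\right) 1 = -3$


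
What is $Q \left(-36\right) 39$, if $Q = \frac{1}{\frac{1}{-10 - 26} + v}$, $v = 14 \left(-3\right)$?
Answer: $\frac{50544}{1513} \approx 33.406$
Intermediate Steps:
$v = -42$
$Q = - \frac{36}{1513}$ ($Q = \frac{1}{\frac{1}{-10 - 26} - 42} = \frac{1}{\frac{1}{-36} - 42} = \frac{1}{- \frac{1}{36} - 42} = \frac{1}{- \frac{1513}{36}} = - \frac{36}{1513} \approx -0.023794$)
$Q \left(-36\right) 39 = \left(- \frac{36}{1513}\right) \left(-36\right) 39 = \frac{1296}{1513} \cdot 39 = \frac{50544}{1513}$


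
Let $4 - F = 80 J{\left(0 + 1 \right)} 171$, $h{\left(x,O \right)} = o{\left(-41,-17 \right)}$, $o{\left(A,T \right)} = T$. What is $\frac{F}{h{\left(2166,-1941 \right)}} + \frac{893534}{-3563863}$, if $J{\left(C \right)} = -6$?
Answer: $- \frac{17208901210}{3563863} \approx -4828.7$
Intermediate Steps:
$h{\left(x,O \right)} = -17$
$F = 82084$ ($F = 4 - 80 \left(-6\right) 171 = 4 - \left(-480\right) 171 = 4 - -82080 = 4 + 82080 = 82084$)
$\frac{F}{h{\left(2166,-1941 \right)}} + \frac{893534}{-3563863} = \frac{82084}{-17} + \frac{893534}{-3563863} = 82084 \left(- \frac{1}{17}\right) + 893534 \left(- \frac{1}{3563863}\right) = - \frac{82084}{17} - \frac{893534}{3563863} = - \frac{17208901210}{3563863}$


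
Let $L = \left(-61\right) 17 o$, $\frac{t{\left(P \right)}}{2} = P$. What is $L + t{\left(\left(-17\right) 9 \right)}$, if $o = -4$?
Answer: $3842$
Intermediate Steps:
$t{\left(P \right)} = 2 P$
$L = 4148$ ($L = \left(-61\right) 17 \left(-4\right) = \left(-1037\right) \left(-4\right) = 4148$)
$L + t{\left(\left(-17\right) 9 \right)} = 4148 + 2 \left(\left(-17\right) 9\right) = 4148 + 2 \left(-153\right) = 4148 - 306 = 3842$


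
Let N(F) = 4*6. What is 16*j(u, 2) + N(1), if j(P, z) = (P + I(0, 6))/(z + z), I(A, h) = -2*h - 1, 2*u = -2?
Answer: -32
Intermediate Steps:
N(F) = 24
u = -1 (u = (½)*(-2) = -1)
I(A, h) = -1 - 2*h
j(P, z) = (-13 + P)/(2*z) (j(P, z) = (P + (-1 - 2*6))/(z + z) = (P + (-1 - 12))/((2*z)) = (P - 13)*(1/(2*z)) = (-13 + P)*(1/(2*z)) = (-13 + P)/(2*z))
16*j(u, 2) + N(1) = 16*((½)*(-13 - 1)/2) + 24 = 16*((½)*(½)*(-14)) + 24 = 16*(-7/2) + 24 = -56 + 24 = -32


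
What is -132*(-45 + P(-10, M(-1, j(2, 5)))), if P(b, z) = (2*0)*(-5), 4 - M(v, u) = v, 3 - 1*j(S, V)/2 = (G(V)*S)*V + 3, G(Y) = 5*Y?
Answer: 5940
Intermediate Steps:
j(S, V) = -10*S*V² (j(S, V) = 6 - 2*(((5*V)*S)*V + 3) = 6 - 2*((5*S*V)*V + 3) = 6 - 2*(5*S*V² + 3) = 6 - 2*(3 + 5*S*V²) = 6 + (-6 - 10*S*V²) = -10*S*V²)
M(v, u) = 4 - v
P(b, z) = 0 (P(b, z) = 0*(-5) = 0)
-132*(-45 + P(-10, M(-1, j(2, 5)))) = -132*(-45 + 0) = -132*(-45) = 5940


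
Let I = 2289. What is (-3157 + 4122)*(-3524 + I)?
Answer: -1191775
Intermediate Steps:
(-3157 + 4122)*(-3524 + I) = (-3157 + 4122)*(-3524 + 2289) = 965*(-1235) = -1191775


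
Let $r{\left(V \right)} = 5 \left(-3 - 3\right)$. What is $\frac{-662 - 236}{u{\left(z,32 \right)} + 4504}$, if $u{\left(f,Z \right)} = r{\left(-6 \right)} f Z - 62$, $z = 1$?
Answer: $- \frac{449}{1741} \approx -0.2579$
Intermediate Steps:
$r{\left(V \right)} = -30$ ($r{\left(V \right)} = 5 \left(-6\right) = -30$)
$u{\left(f,Z \right)} = -62 - 30 Z f$ ($u{\left(f,Z \right)} = - 30 f Z - 62 = - 30 Z f - 62 = -62 - 30 Z f$)
$\frac{-662 - 236}{u{\left(z,32 \right)} + 4504} = \frac{-662 - 236}{\left(-62 - 960 \cdot 1\right) + 4504} = - \frac{898}{\left(-62 - 960\right) + 4504} = - \frac{898}{-1022 + 4504} = - \frac{898}{3482} = \left(-898\right) \frac{1}{3482} = - \frac{449}{1741}$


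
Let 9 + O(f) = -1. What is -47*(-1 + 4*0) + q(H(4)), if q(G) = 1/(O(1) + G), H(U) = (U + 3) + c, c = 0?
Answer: 140/3 ≈ 46.667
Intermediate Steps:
O(f) = -10 (O(f) = -9 - 1 = -10)
H(U) = 3 + U (H(U) = (U + 3) + 0 = (3 + U) + 0 = 3 + U)
q(G) = 1/(-10 + G)
-47*(-1 + 4*0) + q(H(4)) = -47*(-1 + 4*0) + 1/(-10 + (3 + 4)) = -47*(-1 + 0) + 1/(-10 + 7) = -47*(-1) + 1/(-3) = 47 - ⅓ = 140/3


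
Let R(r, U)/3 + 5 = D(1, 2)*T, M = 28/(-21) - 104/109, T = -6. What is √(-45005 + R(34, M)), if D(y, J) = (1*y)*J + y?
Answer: I*√45074 ≈ 212.31*I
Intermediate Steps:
D(y, J) = y + J*y (D(y, J) = y*J + y = J*y + y = y + J*y)
M = -748/327 (M = 28*(-1/21) - 104*1/109 = -4/3 - 104/109 = -748/327 ≈ -2.2875)
R(r, U) = -69 (R(r, U) = -15 + 3*((1*(1 + 2))*(-6)) = -15 + 3*((1*3)*(-6)) = -15 + 3*(3*(-6)) = -15 + 3*(-18) = -15 - 54 = -69)
√(-45005 + R(34, M)) = √(-45005 - 69) = √(-45074) = I*√45074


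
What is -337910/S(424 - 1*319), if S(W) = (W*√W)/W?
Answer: -67582*√105/21 ≈ -32977.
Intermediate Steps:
S(W) = √W (S(W) = W^(3/2)/W = √W)
-337910/S(424 - 1*319) = -337910/√(424 - 1*319) = -337910/√(424 - 319) = -337910*√105/105 = -67582*√105/21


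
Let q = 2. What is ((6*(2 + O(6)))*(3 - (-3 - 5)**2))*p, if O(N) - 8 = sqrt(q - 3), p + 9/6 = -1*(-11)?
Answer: -34770 - 3477*I ≈ -34770.0 - 3477.0*I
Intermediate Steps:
p = 19/2 (p = -3/2 - 1*(-11) = -3/2 + 11 = 19/2 ≈ 9.5000)
O(N) = 8 + I (O(N) = 8 + sqrt(2 - 3) = 8 + sqrt(-1) = 8 + I)
((6*(2 + O(6)))*(3 - (-3 - 5)**2))*p = ((6*(2 + (8 + I)))*(3 - (-3 - 5)**2))*(19/2) = ((6*(10 + I))*(3 - 1*(-8)**2))*(19/2) = ((60 + 6*I)*(3 - 1*64))*(19/2) = ((60 + 6*I)*(3 - 64))*(19/2) = ((60 + 6*I)*(-61))*(19/2) = (-3660 - 366*I)*(19/2) = -34770 - 3477*I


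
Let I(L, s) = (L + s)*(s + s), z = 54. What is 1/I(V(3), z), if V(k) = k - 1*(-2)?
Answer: 1/6372 ≈ 0.00015694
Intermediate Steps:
V(k) = 2 + k (V(k) = k + 2 = 2 + k)
I(L, s) = 2*s*(L + s) (I(L, s) = (L + s)*(2*s) = 2*s*(L + s))
1/I(V(3), z) = 1/(2*54*((2 + 3) + 54)) = 1/(2*54*(5 + 54)) = 1/(2*54*59) = 1/6372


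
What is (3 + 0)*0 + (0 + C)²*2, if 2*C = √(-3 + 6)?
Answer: 3/2 ≈ 1.5000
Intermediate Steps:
C = √3/2 (C = √(-3 + 6)/2 = √3/2 ≈ 0.86602)
(3 + 0)*0 + (0 + C)²*2 = (3 + 0)*0 + (0 + √3/2)²*2 = 3*0 + (√3/2)²*2 = 0 + (¾)*2 = 0 + 3/2 = 3/2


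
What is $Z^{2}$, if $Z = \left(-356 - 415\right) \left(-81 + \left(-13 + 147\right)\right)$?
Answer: $1669784769$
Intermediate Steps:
$Z = -40863$ ($Z = - 771 \left(-81 + 134\right) = \left(-771\right) 53 = -40863$)
$Z^{2} = \left(-40863\right)^{2} = 1669784769$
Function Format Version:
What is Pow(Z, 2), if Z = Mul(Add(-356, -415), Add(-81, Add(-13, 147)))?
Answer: 1669784769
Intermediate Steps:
Z = -40863 (Z = Mul(-771, Add(-81, 134)) = Mul(-771, 53) = -40863)
Pow(Z, 2) = Pow(-40863, 2) = 1669784769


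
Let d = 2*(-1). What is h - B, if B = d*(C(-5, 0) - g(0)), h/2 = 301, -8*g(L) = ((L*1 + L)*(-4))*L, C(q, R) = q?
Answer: 592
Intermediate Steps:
g(L) = L**2 (g(L) = -(L*1 + L)*(-4)*L/8 = -(L + L)*(-4)*L/8 = -(2*L)*(-4)*L/8 = -(-8*L)*L/8 = -(-1)*L**2 = L**2)
h = 602 (h = 2*301 = 602)
d = -2
B = 10 (B = -2*(-5 - 1*0**2) = -2*(-5 - 1*0) = -2*(-5 + 0) = -2*(-5) = 10)
h - B = 602 - 1*10 = 602 - 10 = 592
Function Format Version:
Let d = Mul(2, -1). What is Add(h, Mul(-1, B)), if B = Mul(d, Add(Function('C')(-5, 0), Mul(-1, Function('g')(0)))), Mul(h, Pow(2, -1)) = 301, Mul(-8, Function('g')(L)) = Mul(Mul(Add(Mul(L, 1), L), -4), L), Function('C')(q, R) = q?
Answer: 592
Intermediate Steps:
Function('g')(L) = Pow(L, 2) (Function('g')(L) = Mul(Rational(-1, 8), Mul(Mul(Add(Mul(L, 1), L), -4), L)) = Mul(Rational(-1, 8), Mul(Mul(Add(L, L), -4), L)) = Mul(Rational(-1, 8), Mul(Mul(Mul(2, L), -4), L)) = Mul(Rational(-1, 8), Mul(Mul(-8, L), L)) = Mul(Rational(-1, 8), Mul(-8, Pow(L, 2))) = Pow(L, 2))
h = 602 (h = Mul(2, 301) = 602)
d = -2
B = 10 (B = Mul(-2, Add(-5, Mul(-1, Pow(0, 2)))) = Mul(-2, Add(-5, Mul(-1, 0))) = Mul(-2, Add(-5, 0)) = Mul(-2, -5) = 10)
Add(h, Mul(-1, B)) = Add(602, Mul(-1, 10)) = Add(602, -10) = 592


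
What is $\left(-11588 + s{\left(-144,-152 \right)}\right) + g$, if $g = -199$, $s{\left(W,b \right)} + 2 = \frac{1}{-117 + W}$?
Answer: $- \frac{3076930}{261} \approx -11789.0$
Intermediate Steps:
$s{\left(W,b \right)} = -2 + \frac{1}{-117 + W}$
$\left(-11588 + s{\left(-144,-152 \right)}\right) + g = \left(-11588 + \frac{235 - -288}{-117 - 144}\right) - 199 = \left(-11588 + \frac{235 + 288}{-261}\right) - 199 = \left(-11588 - \frac{523}{261}\right) - 199 = - \frac{3024991}{261} - 199 = - \frac{3076930}{261}$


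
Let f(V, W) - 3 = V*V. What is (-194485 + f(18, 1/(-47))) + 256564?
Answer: 62406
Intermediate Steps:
f(V, W) = 3 + V² (f(V, W) = 3 + V*V = 3 + V²)
(-194485 + f(18, 1/(-47))) + 256564 = (-194485 + (3 + 18²)) + 256564 = (-194485 + (3 + 324)) + 256564 = (-194485 + 327) + 256564 = -194158 + 256564 = 62406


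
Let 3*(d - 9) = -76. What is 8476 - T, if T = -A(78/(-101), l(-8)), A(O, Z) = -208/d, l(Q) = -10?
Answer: 415948/49 ≈ 8488.7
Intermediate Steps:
d = -49/3 (d = 9 + (1/3)*(-76) = 9 - 76/3 = -49/3 ≈ -16.333)
A(O, Z) = 624/49 (A(O, Z) = -208/(-49/3) = -208*(-3/49) = 624/49)
T = -624/49 (T = -1*624/49 = -624/49 ≈ -12.735)
8476 - T = 8476 - 1*(-624/49) = 8476 + 624/49 = 415948/49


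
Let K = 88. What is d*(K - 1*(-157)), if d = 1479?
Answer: 362355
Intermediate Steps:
d*(K - 1*(-157)) = 1479*(88 - 1*(-157)) = 1479*(88 + 157) = 1479*245 = 362355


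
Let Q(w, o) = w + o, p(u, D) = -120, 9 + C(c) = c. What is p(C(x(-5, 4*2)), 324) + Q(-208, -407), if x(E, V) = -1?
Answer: -735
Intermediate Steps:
C(c) = -9 + c
Q(w, o) = o + w
p(C(x(-5, 4*2)), 324) + Q(-208, -407) = -120 + (-407 - 208) = -120 - 615 = -735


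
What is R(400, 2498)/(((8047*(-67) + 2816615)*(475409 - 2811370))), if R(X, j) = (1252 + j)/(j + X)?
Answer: -625/2569594657580958 ≈ -2.4323e-13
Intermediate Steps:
R(X, j) = (1252 + j)/(X + j)
R(400, 2498)/(((8047*(-67) + 2816615)*(475409 - 2811370))) = ((1252 + 2498)/(400 + 2498))/(((8047*(-67) + 2816615)*(475409 - 2811370))) = (3750/2898)/(((-539149 + 2816615)*(-2335961))) = ((1/2898)*3750)/((2277466*(-2335961))) = (625/483)/(-5320071754826) = (625/483)*(-1/5320071754826) = -625/2569594657580958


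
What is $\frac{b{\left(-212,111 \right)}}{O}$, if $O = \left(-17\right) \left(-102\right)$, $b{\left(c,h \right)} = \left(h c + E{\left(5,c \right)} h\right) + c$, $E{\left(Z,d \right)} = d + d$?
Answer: $- \frac{35404}{867} \approx -40.835$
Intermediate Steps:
$E{\left(Z,d \right)} = 2 d$
$b{\left(c,h \right)} = c + 3 c h$ ($b{\left(c,h \right)} = \left(h c + 2 c h\right) + c = \left(c h + 2 c h\right) + c = 3 c h + c = c + 3 c h$)
$O = 1734$
$\frac{b{\left(-212,111 \right)}}{O} = \frac{\left(-212\right) \left(1 + 3 \cdot 111\right)}{1734} = - 212 \left(1 + 333\right) \frac{1}{1734} = \left(-212\right) 334 \cdot \frac{1}{1734} = \left(-70808\right) \frac{1}{1734} = - \frac{35404}{867}$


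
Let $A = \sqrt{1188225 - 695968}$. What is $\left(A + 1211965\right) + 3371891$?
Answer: $4583856 + \sqrt{492257} \approx 4.5846 \cdot 10^{6}$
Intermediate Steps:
$A = \sqrt{492257} \approx 701.61$
$\left(A + 1211965\right) + 3371891 = \left(\sqrt{492257} + 1211965\right) + 3371891 = \left(1211965 + \sqrt{492257}\right) + 3371891 = 4583856 + \sqrt{492257}$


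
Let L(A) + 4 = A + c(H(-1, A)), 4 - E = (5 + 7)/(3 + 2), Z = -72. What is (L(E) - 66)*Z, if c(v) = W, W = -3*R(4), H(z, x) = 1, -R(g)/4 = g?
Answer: 7344/5 ≈ 1468.8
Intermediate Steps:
R(g) = -4*g
E = 8/5 (E = 4 - (5 + 7)/(3 + 2) = 4 - 12/5 = 8/5 ≈ 1.6000)
W = 48 (W = -(-12)*4 = -3*(-16) = 48)
c(v) = 48
L(A) = 44 + A (L(A) = -4 + (A + 48) = -4 + (48 + A) = 44 + A)
(L(E) - 66)*Z = ((44 + 8/5) - 66)*(-72) = (228/5 - 66)*(-72) = -102/5*(-72) = 7344/5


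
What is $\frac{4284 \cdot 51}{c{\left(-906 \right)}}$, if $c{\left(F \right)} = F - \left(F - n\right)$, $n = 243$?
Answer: $\frac{8092}{9} \approx 899.11$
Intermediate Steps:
$c{\left(F \right)} = 243$ ($c{\left(F \right)} = F - \left(-243 + F\right) = 243$)
$\frac{4284 \cdot 51}{c{\left(-906 \right)}} = \frac{4284 \cdot 51}{243} = 218484 \cdot \frac{1}{243} = \frac{8092}{9}$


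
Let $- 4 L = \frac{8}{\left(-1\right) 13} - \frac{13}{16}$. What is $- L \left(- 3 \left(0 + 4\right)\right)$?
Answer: $\frac{891}{208} \approx 4.2837$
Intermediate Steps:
$L = \frac{297}{832}$ ($L = - \frac{\frac{8}{\left(-1\right) 13} - \frac{13}{16}}{4} = - \frac{\frac{8}{-13} - \frac{13}{16}}{4} = - \frac{8 \left(- \frac{1}{13}\right) - \frac{13}{16}}{4} = - \frac{- \frac{8}{13} - \frac{13}{16}}{4} = \left(- \frac{1}{4}\right) \left(- \frac{297}{208}\right) = \frac{297}{832} \approx 0.35697$)
$- L \left(- 3 \left(0 + 4\right)\right) = - \frac{297 \left(- 3 \left(0 + 4\right)\right)}{832} = - \frac{297 \left(\left(-3\right) 4\right)}{832} = - \frac{297 \left(-12\right)}{832} = \left(-1\right) \left(- \frac{891}{208}\right) = \frac{891}{208}$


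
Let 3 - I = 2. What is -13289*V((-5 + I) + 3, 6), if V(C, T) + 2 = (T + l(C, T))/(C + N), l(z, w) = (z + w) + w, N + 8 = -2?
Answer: 518271/11 ≈ 47116.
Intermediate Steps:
N = -10 (N = -8 - 2 = -10)
I = 1 (I = 3 - 1*2 = 3 - 2 = 1)
l(z, w) = z + 2*w (l(z, w) = (w + z) + w = z + 2*w)
V(C, T) = -2 + (C + 3*T)/(-10 + C) (V(C, T) = -2 + (T + (C + 2*T))/(C - 10) = -2 + (C + 3*T)/(-10 + C))
-13289*V((-5 + I) + 3, 6) = -13289*(20 - ((-5 + 1) + 3) + 3*6)/(-10 + ((-5 + 1) + 3)) = -13289*(20 - (-4 + 3) + 18)/(-10 + (-4 + 3)) = -13289*(20 - 1*(-1) + 18)/(-10 - 1) = -13289*(20 + 1 + 18)/(-11) = -(-13289)*39/11 = -13289*(-39/11) = 518271/11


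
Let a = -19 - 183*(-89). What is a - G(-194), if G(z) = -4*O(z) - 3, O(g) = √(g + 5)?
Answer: 16271 + 12*I*√21 ≈ 16271.0 + 54.991*I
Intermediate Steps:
O(g) = √(5 + g)
G(z) = -3 - 4*√(5 + z) (G(z) = -4*√(5 + z) - 3 = -3 - 4*√(5 + z))
a = 16268 (a = -19 + 16287 = 16268)
a - G(-194) = 16268 - (-3 - 4*√(5 - 194)) = 16268 - (-3 - 12*I*√21) = 16268 + (3 + 12*I*√21) = 16271 + 12*I*√21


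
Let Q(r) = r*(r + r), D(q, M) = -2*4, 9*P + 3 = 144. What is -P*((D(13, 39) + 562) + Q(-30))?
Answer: -110638/3 ≈ -36879.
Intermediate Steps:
P = 47/3 (P = -⅓ + (⅑)*144 = -⅓ + 16 = 47/3 ≈ 15.667)
D(q, M) = -8
Q(r) = 2*r² (Q(r) = r*(2*r) = 2*r²)
-P*((D(13, 39) + 562) + Q(-30)) = -47*((-8 + 562) + 2*(-30)²)/3 = -47*(554 + 2*900)/3 = -47*(554 + 1800)/3 = -47*2354/3 = -1*110638/3 = -110638/3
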